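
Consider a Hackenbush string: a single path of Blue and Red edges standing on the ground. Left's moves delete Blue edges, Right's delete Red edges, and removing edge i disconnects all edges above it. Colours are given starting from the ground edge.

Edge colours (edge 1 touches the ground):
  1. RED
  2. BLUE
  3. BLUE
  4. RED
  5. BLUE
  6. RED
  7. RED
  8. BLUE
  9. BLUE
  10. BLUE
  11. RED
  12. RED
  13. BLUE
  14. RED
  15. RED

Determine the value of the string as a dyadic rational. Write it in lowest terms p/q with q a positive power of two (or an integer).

Build v(s[:k]) for k = 1..15, string s = RED BLUE BLUE RED BLUE RED RED BLUE BLUE BLUE RED RED BLUE RED RED.
v(R) = {  | 0 } -> -1
v(RB) = { -1 | 0 } -> -1/2
v(RBB) = { -1,-1/2 | 0 } -> -1/4
v(RBBR) = { -1,-1/2 | -1/4,0 } -> -3/8
v(RBBRB) = { -1,-1/2,-3/8 | -1/4,0 } -> -5/16
v(RBBRBR) = { -1,-1/2,-3/8 | -5/16,-1/4,0 } -> -11/32
v(RBBRBRR) = { -1,-1/2,-3/8 | -11/32,-5/16,-1/4,0 } -> -23/64
v(RBBRBRRB) = { -1,-1/2,-3/8,-23/64 | -11/32,-5/16,-1/4,0 } -> -45/128
v(RBBRBRRBB) = { -1,-1/2,-3/8,-23/64,-45/128 | -11/32,-5/16,-1/4,0 } -> -89/256
v(RBBRBRRBBB) = { -1,-1/2,-3/8,-23/64,-45/128,-89/256 | -11/32,-5/16,-1/4,0 } -> -177/512
v(RBBRBRRBBBR) = { -1,-1/2,-3/8,-23/64,-45/128,-89/256 | -177/512,-11/32,-5/16,-1/4,0 } -> -355/1024
v(RBBRBRRBBBRR) = { -1,-1/2,-3/8,-23/64,-45/128,-89/256 | -355/1024,-177/512,-11/32,-5/16,-1/4,0 } -> -711/2048
v(RBBRBRRBBBRRB) = { -1,-1/2,-3/8,-23/64,-45/128,-89/256,-711/2048 | -355/1024,-177/512,-11/32,-5/16,-1/4,0 } -> -1421/4096
v(RBBRBRRBBBRRBR) = { -1,-1/2,-3/8,-23/64,-45/128,-89/256,-711/2048 | -1421/4096,-355/1024,-177/512,-11/32,-5/16,-1/4,0 } -> -2843/8192
v(RBBRBRRBBBRRBRR) = { -1,-1/2,-3/8,-23/64,-45/128,-89/256,-711/2048 | -2843/8192,-1421/4096,-355/1024,-177/512,-11/32,-5/16,-1/4,0 } -> -5687/16384

-5687/16384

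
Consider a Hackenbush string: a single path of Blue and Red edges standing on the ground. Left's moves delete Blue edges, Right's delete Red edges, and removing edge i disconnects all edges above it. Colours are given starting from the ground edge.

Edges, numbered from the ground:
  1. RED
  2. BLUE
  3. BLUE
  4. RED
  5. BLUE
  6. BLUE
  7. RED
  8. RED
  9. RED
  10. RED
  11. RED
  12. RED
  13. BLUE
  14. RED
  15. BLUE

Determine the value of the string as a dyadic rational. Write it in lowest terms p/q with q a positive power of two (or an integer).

R: Left { · }, Right { 0 } = simplest -1
RB: Left { -1 }, Right { 0 } = simplest -1/2
RBB: Left { -1,-1/2 }, Right { 0 } = simplest -1/4
RBBR: Left { -1,-1/2 }, Right { -1/4,0 } = simplest -3/8
RBBRB: Left { -1,-1/2,-3/8 }, Right { -1/4,0 } = simplest -5/16
RBBRBB: Left { -1,-1/2,-3/8,-5/16 }, Right { -1/4,0 } = simplest -9/32
RBBRBBR: Left { -1,-1/2,-3/8,-5/16 }, Right { -9/32,-1/4,0 } = simplest -19/64
RBBRBBRR: Left { -1,-1/2,-3/8,-5/16 }, Right { -19/64,-9/32,-1/4,0 } = simplest -39/128
RBBRBBRRR: Left { -1,-1/2,-3/8,-5/16 }, Right { -39/128,-19/64,-9/32,-1/4,0 } = simplest -79/256
RBBRBBRRRR: Left { -1,-1/2,-3/8,-5/16 }, Right { -79/256,-39/128,-19/64,-9/32,-1/4,0 } = simplest -159/512
RBBRBBRRRRR: Left { -1,-1/2,-3/8,-5/16 }, Right { -159/512,-79/256,-39/128,-19/64,-9/32,-1/4,0 } = simplest -319/1024
RBBRBBRRRRRR: Left { -1,-1/2,-3/8,-5/16 }, Right { -319/1024,-159/512,-79/256,-39/128,-19/64,-9/32,-1/4,0 } = simplest -639/2048
RBBRBBRRRRRRB: Left { -1,-1/2,-3/8,-5/16,-639/2048 }, Right { -319/1024,-159/512,-79/256,-39/128,-19/64,-9/32,-1/4,0 } = simplest -1277/4096
RBBRBBRRRRRRBR: Left { -1,-1/2,-3/8,-5/16,-639/2048 }, Right { -1277/4096,-319/1024,-159/512,-79/256,-39/128,-19/64,-9/32,-1/4,0 } = simplest -2555/8192
RBBRBBRRRRRRBRB: Left { -1,-1/2,-3/8,-5/16,-639/2048,-2555/8192 }, Right { -1277/4096,-319/1024,-159/512,-79/256,-39/128,-19/64,-9/32,-1/4,0 } = simplest -5109/16384

-5109/16384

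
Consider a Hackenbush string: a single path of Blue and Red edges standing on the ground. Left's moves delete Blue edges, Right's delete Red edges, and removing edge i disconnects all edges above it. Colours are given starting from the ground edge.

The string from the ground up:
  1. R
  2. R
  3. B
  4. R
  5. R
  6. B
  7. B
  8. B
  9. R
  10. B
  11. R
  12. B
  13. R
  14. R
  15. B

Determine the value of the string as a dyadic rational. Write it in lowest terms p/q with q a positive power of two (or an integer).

step 1: add R to get R; options L={  } R={ 0 } so -1
step 2: add R to get RR; options L={  } R={ -1, 0 } so -2
step 3: add B to get RRB; options L={ -2 } R={ -1, 0 } so -3/2
step 4: add R to get RRBR; options L={ -2 } R={ -3/2, -1, 0 } so -7/4
step 5: add R to get RRBRR; options L={ -2 } R={ -7/4, -3/2, -1, 0 } so -15/8
step 6: add B to get RRBRRB; options L={ -2, -15/8 } R={ -7/4, -3/2, -1, 0 } so -29/16
step 7: add B to get RRBRRBB; options L={ -2, -15/8, -29/16 } R={ -7/4, -3/2, -1, 0 } so -57/32
step 8: add B to get RRBRRBBB; options L={ -2, -15/8, -29/16, -57/32 } R={ -7/4, -3/2, -1, 0 } so -113/64
step 9: add R to get RRBRRBBBR; options L={ -2, -15/8, -29/16, -57/32 } R={ -113/64, -7/4, -3/2, -1, 0 } so -227/128
step 10: add B to get RRBRRBBBRB; options L={ -2, -15/8, -29/16, -57/32, -227/128 } R={ -113/64, -7/4, -3/2, -1, 0 } so -453/256
step 11: add R to get RRBRRBBBRBR; options L={ -2, -15/8, -29/16, -57/32, -227/128 } R={ -453/256, -113/64, -7/4, -3/2, -1, 0 } so -907/512
step 12: add B to get RRBRRBBBRBRB; options L={ -2, -15/8, -29/16, -57/32, -227/128, -907/512 } R={ -453/256, -113/64, -7/4, -3/2, -1, 0 } so -1813/1024
step 13: add R to get RRBRRBBBRBRBR; options L={ -2, -15/8, -29/16, -57/32, -227/128, -907/512 } R={ -1813/1024, -453/256, -113/64, -7/4, -3/2, -1, 0 } so -3627/2048
step 14: add R to get RRBRRBBBRBRBRR; options L={ -2, -15/8, -29/16, -57/32, -227/128, -907/512 } R={ -3627/2048, -1813/1024, -453/256, -113/64, -7/4, -3/2, -1, 0 } so -7255/4096
step 15: add B to get RRBRRBBBRBRBRRB; options L={ -2, -15/8, -29/16, -57/32, -227/128, -907/512, -7255/4096 } R={ -3627/2048, -1813/1024, -453/256, -113/64, -7/4, -3/2, -1, 0 } so -14509/8192

-14509/8192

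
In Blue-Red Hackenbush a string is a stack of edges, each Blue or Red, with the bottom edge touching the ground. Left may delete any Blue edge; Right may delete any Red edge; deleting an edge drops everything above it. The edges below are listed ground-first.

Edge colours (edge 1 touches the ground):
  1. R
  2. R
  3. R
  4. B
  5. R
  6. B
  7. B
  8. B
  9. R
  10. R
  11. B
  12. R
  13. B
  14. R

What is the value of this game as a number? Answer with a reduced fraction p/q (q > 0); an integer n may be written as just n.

-5227/2048

g(R) = { ∅ | 0 } so -1
g(RR) = { ∅ | -1; 0 } so -2
g(RRR) = { ∅ | -2; -1; 0 } so -3
g(RRRB) = { -3 | -2; -1; 0 } so -5/2
g(RRRBR) = { -3 | -5/2; -2; -1; 0 } so -11/4
g(RRRBRB) = { -3; -11/4 | -5/2; -2; -1; 0 } so -21/8
g(RRRBRBB) = { -3; -11/4; -21/8 | -5/2; -2; -1; 0 } so -41/16
g(RRRBRBBB) = { -3; -11/4; -21/8; -41/16 | -5/2; -2; -1; 0 } so -81/32
g(RRRBRBBBR) = { -3; -11/4; -21/8; -41/16 | -81/32; -5/2; -2; -1; 0 } so -163/64
g(RRRBRBBBRR) = { -3; -11/4; -21/8; -41/16 | -163/64; -81/32; -5/2; -2; -1; 0 } so -327/128
g(RRRBRBBBRRB) = { -3; -11/4; -21/8; -41/16; -327/128 | -163/64; -81/32; -5/2; -2; -1; 0 } so -653/256
g(RRRBRBBBRRBR) = { -3; -11/4; -21/8; -41/16; -327/128 | -653/256; -163/64; -81/32; -5/2; -2; -1; 0 } so -1307/512
g(RRRBRBBBRRBRB) = { -3; -11/4; -21/8; -41/16; -327/128; -1307/512 | -653/256; -163/64; -81/32; -5/2; -2; -1; 0 } so -2613/1024
g(RRRBRBBBRRBRBR) = { -3; -11/4; -21/8; -41/16; -327/128; -1307/512 | -2613/1024; -653/256; -163/64; -81/32; -5/2; -2; -1; 0 } so -5227/2048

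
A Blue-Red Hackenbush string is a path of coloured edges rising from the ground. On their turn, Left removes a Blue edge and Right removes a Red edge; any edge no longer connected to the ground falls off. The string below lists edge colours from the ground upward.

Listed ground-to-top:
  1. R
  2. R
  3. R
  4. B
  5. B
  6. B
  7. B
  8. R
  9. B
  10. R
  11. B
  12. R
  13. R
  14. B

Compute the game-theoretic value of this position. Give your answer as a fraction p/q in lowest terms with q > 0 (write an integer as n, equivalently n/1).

Recurse on prefixes of the 14-edge string R R R B B B B R B R B R R B:
val_1 [R]  L=[—]  R=[0]  ⇒ -1
val_2 [RR]  L=[—]  R=[-1, 0]  ⇒ -2
val_3 [RRR]  L=[—]  R=[-2, -1, 0]  ⇒ -3
val_4 [RRRB]  L=[-3]  R=[-2, -1, 0]  ⇒ -5/2
val_5 [RRRBB]  L=[-3, -5/2]  R=[-2, -1, 0]  ⇒ -9/4
val_6 [RRRBBB]  L=[-3, -5/2, -9/4]  R=[-2, -1, 0]  ⇒ -17/8
val_7 [RRRBBBB]  L=[-3, -5/2, -9/4, -17/8]  R=[-2, -1, 0]  ⇒ -33/16
val_8 [RRRBBBBR]  L=[-3, -5/2, -9/4, -17/8]  R=[-33/16, -2, -1, 0]  ⇒ -67/32
val_9 [RRRBBBBRB]  L=[-3, -5/2, -9/4, -17/8, -67/32]  R=[-33/16, -2, -1, 0]  ⇒ -133/64
val_10 [RRRBBBBRBR]  L=[-3, -5/2, -9/4, -17/8, -67/32]  R=[-133/64, -33/16, -2, -1, 0]  ⇒ -267/128
val_11 [RRRBBBBRBRB]  L=[-3, -5/2, -9/4, -17/8, -67/32, -267/128]  R=[-133/64, -33/16, -2, -1, 0]  ⇒ -533/256
val_12 [RRRBBBBRBRBR]  L=[-3, -5/2, -9/4, -17/8, -67/32, -267/128]  R=[-533/256, -133/64, -33/16, -2, -1, 0]  ⇒ -1067/512
val_13 [RRRBBBBRBRBRR]  L=[-3, -5/2, -9/4, -17/8, -67/32, -267/128]  R=[-1067/512, -533/256, -133/64, -33/16, -2, -1, 0]  ⇒ -2135/1024
val_14 [RRRBBBBRBRBRRB]  L=[-3, -5/2, -9/4, -17/8, -67/32, -267/128, -2135/1024]  R=[-1067/512, -533/256, -133/64, -33/16, -2, -1, 0]  ⇒ -4269/2048

-4269/2048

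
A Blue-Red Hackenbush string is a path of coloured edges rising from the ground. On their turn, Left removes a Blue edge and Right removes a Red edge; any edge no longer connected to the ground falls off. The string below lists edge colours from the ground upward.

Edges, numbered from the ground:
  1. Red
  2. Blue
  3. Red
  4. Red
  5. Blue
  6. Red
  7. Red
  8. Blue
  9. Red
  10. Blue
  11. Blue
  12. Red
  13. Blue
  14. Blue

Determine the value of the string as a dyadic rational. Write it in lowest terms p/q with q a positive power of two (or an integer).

v(R) = { none | 0 } ⇒ -1
v(RB) = { -1 | 0 } ⇒ -1/2
v(RBR) = { -1 | -1/2 0 } ⇒ -3/4
v(RBRR) = { -1 | -3/4 -1/2 0 } ⇒ -7/8
v(RBRRB) = { -1 -7/8 | -3/4 -1/2 0 } ⇒ -13/16
v(RBRRBR) = { -1 -7/8 | -13/16 -3/4 -1/2 0 } ⇒ -27/32
v(RBRRBRR) = { -1 -7/8 | -27/32 -13/16 -3/4 -1/2 0 } ⇒ -55/64
v(RBRRBRRB) = { -1 -7/8 -55/64 | -27/32 -13/16 -3/4 -1/2 0 } ⇒ -109/128
v(RBRRBRRBR) = { -1 -7/8 -55/64 | -109/128 -27/32 -13/16 -3/4 -1/2 0 } ⇒ -219/256
v(RBRRBRRBRB) = { -1 -7/8 -55/64 -219/256 | -109/128 -27/32 -13/16 -3/4 -1/2 0 } ⇒ -437/512
v(RBRRBRRBRBB) = { -1 -7/8 -55/64 -219/256 -437/512 | -109/128 -27/32 -13/16 -3/4 -1/2 0 } ⇒ -873/1024
v(RBRRBRRBRBBR) = { -1 -7/8 -55/64 -219/256 -437/512 | -873/1024 -109/128 -27/32 -13/16 -3/4 -1/2 0 } ⇒ -1747/2048
v(RBRRBRRBRBBRB) = { -1 -7/8 -55/64 -219/256 -437/512 -1747/2048 | -873/1024 -109/128 -27/32 -13/16 -3/4 -1/2 0 } ⇒ -3493/4096
v(RBRRBRRBRBBRBB) = { -1 -7/8 -55/64 -219/256 -437/512 -1747/2048 -3493/4096 | -873/1024 -109/128 -27/32 -13/16 -3/4 -1/2 0 } ⇒ -6985/8192

-6985/8192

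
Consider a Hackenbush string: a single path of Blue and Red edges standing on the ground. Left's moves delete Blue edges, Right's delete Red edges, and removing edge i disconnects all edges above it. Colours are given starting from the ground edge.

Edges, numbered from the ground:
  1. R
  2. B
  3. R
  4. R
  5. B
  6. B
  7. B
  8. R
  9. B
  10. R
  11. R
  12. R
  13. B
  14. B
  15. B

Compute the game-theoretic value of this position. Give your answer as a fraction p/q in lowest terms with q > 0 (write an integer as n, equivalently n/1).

-12657/16384

R: Left { ∅ }, Right { 0 } — simplest -1
RB: Left { -1 }, Right { 0 } — simplest -1/2
RBR: Left { -1 }, Right { -1/2; 0 } — simplest -3/4
RBRR: Left { -1 }, Right { -3/4; -1/2; 0 } — simplest -7/8
RBRRB: Left { -1; -7/8 }, Right { -3/4; -1/2; 0 } — simplest -13/16
RBRRBB: Left { -1; -7/8; -13/16 }, Right { -3/4; -1/2; 0 } — simplest -25/32
RBRRBBB: Left { -1; -7/8; -13/16; -25/32 }, Right { -3/4; -1/2; 0 } — simplest -49/64
RBRRBBBR: Left { -1; -7/8; -13/16; -25/32 }, Right { -49/64; -3/4; -1/2; 0 } — simplest -99/128
RBRRBBBRB: Left { -1; -7/8; -13/16; -25/32; -99/128 }, Right { -49/64; -3/4; -1/2; 0 } — simplest -197/256
RBRRBBBRBR: Left { -1; -7/8; -13/16; -25/32; -99/128 }, Right { -197/256; -49/64; -3/4; -1/2; 0 } — simplest -395/512
RBRRBBBRBRR: Left { -1; -7/8; -13/16; -25/32; -99/128 }, Right { -395/512; -197/256; -49/64; -3/4; -1/2; 0 } — simplest -791/1024
RBRRBBBRBRRR: Left { -1; -7/8; -13/16; -25/32; -99/128 }, Right { -791/1024; -395/512; -197/256; -49/64; -3/4; -1/2; 0 } — simplest -1583/2048
RBRRBBBRBRRRB: Left { -1; -7/8; -13/16; -25/32; -99/128; -1583/2048 }, Right { -791/1024; -395/512; -197/256; -49/64; -3/4; -1/2; 0 } — simplest -3165/4096
RBRRBBBRBRRRBB: Left { -1; -7/8; -13/16; -25/32; -99/128; -1583/2048; -3165/4096 }, Right { -791/1024; -395/512; -197/256; -49/64; -3/4; -1/2; 0 } — simplest -6329/8192
RBRRBBBRBRRRBBB: Left { -1; -7/8; -13/16; -25/32; -99/128; -1583/2048; -3165/4096; -6329/8192 }, Right { -791/1024; -395/512; -197/256; -49/64; -3/4; -1/2; 0 } — simplest -12657/16384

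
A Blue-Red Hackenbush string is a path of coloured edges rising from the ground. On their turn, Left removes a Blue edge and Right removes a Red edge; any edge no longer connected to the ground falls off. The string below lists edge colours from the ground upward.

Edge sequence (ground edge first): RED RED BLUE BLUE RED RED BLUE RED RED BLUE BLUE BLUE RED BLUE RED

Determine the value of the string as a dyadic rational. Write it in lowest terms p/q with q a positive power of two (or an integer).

-11659/8192

Recurse on prefixes of the 15-edge string RED RED BLUE BLUE RED RED BLUE RED RED BLUE BLUE BLUE RED BLUE RED:
R: Left { none }, Right { 0 } — simplest -1
RR: Left { none }, Right { -1, 0 } — simplest -2
RRB: Left { -2 }, Right { -1, 0 } — simplest -3/2
RRBB: Left { -2, -3/2 }, Right { -1, 0 } — simplest -5/4
RRBBR: Left { -2, -3/2 }, Right { -5/4, -1, 0 } — simplest -11/8
RRBBRR: Left { -2, -3/2 }, Right { -11/8, -5/4, -1, 0 } — simplest -23/16
RRBBRRB: Left { -2, -3/2, -23/16 }, Right { -11/8, -5/4, -1, 0 } — simplest -45/32
RRBBRRBR: Left { -2, -3/2, -23/16 }, Right { -45/32, -11/8, -5/4, -1, 0 } — simplest -91/64
RRBBRRBRR: Left { -2, -3/2, -23/16 }, Right { -91/64, -45/32, -11/8, -5/4, -1, 0 } — simplest -183/128
RRBBRRBRRB: Left { -2, -3/2, -23/16, -183/128 }, Right { -91/64, -45/32, -11/8, -5/4, -1, 0 } — simplest -365/256
RRBBRRBRRBB: Left { -2, -3/2, -23/16, -183/128, -365/256 }, Right { -91/64, -45/32, -11/8, -5/4, -1, 0 } — simplest -729/512
RRBBRRBRRBBB: Left { -2, -3/2, -23/16, -183/128, -365/256, -729/512 }, Right { -91/64, -45/32, -11/8, -5/4, -1, 0 } — simplest -1457/1024
RRBBRRBRRBBBR: Left { -2, -3/2, -23/16, -183/128, -365/256, -729/512 }, Right { -1457/1024, -91/64, -45/32, -11/8, -5/4, -1, 0 } — simplest -2915/2048
RRBBRRBRRBBBRB: Left { -2, -3/2, -23/16, -183/128, -365/256, -729/512, -2915/2048 }, Right { -1457/1024, -91/64, -45/32, -11/8, -5/4, -1, 0 } — simplest -5829/4096
RRBBRRBRRBBBRBR: Left { -2, -3/2, -23/16, -183/128, -365/256, -729/512, -2915/2048 }, Right { -5829/4096, -1457/1024, -91/64, -45/32, -11/8, -5/4, -1, 0 } — simplest -11659/8192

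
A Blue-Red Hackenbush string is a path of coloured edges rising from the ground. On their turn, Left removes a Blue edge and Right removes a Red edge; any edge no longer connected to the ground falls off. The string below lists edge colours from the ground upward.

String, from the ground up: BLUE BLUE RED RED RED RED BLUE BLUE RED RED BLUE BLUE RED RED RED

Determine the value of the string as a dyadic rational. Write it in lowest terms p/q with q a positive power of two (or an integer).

Build G(s[:k]) for k = 1..15, string s = BLUE BLUE RED RED RED RED BLUE BLUE RED RED BLUE BLUE RED RED RED.
1 of 15 · B · max L 0 · min R +∞ = 1
2 of 15 · BB · max L 1 · min R +∞ = 2
3 of 15 · BBR · max L 1 · min R 2 = 3/2
4 of 15 · BBRR · max L 1 · min R 3/2 = 5/4
5 of 15 · BBRRR · max L 1 · min R 5/4 = 9/8
6 of 15 · BBRRRR · max L 1 · min R 9/8 = 17/16
7 of 15 · BBRRRRB · max L 17/16 · min R 9/8 = 35/32
8 of 15 · BBRRRRBB · max L 35/32 · min R 9/8 = 71/64
9 of 15 · BBRRRRBBR · max L 35/32 · min R 71/64 = 141/128
10 of 15 · BBRRRRBBRR · max L 35/32 · min R 141/128 = 281/256
11 of 15 · BBRRRRBBRRB · max L 281/256 · min R 141/128 = 563/512
12 of 15 · BBRRRRBBRRBB · max L 563/512 · min R 141/128 = 1127/1024
13 of 15 · BBRRRRBBRRBBR · max L 563/512 · min R 1127/1024 = 2253/2048
14 of 15 · BBRRRRBBRRBBRR · max L 563/512 · min R 2253/2048 = 4505/4096
15 of 15 · BBRRRRBBRRBBRRR · max L 563/512 · min R 4505/4096 = 9009/8192

9009/8192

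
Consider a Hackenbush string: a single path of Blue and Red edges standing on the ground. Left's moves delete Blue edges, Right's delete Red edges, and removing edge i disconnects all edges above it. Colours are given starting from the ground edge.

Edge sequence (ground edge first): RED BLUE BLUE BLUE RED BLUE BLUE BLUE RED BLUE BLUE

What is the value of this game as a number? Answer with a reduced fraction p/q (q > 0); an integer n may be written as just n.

-137/1024

step 1: add RED to get R; options L={  } R={ 0 } → -1
step 2: add BLUE to get RB; options L={ -1 } R={ 0 } → -1/2
step 3: add BLUE to get RBB; options L={ -1,-1/2 } R={ 0 } → -1/4
step 4: add BLUE to get RBBB; options L={ -1,-1/2,-1/4 } R={ 0 } → -1/8
step 5: add RED to get RBBBR; options L={ -1,-1/2,-1/4 } R={ -1/8,0 } → -3/16
step 6: add BLUE to get RBBBRB; options L={ -1,-1/2,-1/4,-3/16 } R={ -1/8,0 } → -5/32
step 7: add BLUE to get RBBBRBB; options L={ -1,-1/2,-1/4,-3/16,-5/32 } R={ -1/8,0 } → -9/64
step 8: add BLUE to get RBBBRBBB; options L={ -1,-1/2,-1/4,-3/16,-5/32,-9/64 } R={ -1/8,0 } → -17/128
step 9: add RED to get RBBBRBBBR; options L={ -1,-1/2,-1/4,-3/16,-5/32,-9/64 } R={ -17/128,-1/8,0 } → -35/256
step 10: add BLUE to get RBBBRBBBRB; options L={ -1,-1/2,-1/4,-3/16,-5/32,-9/64,-35/256 } R={ -17/128,-1/8,0 } → -69/512
step 11: add BLUE to get RBBBRBBBRBB; options L={ -1,-1/2,-1/4,-3/16,-5/32,-9/64,-35/256,-69/512 } R={ -17/128,-1/8,0 } → -137/1024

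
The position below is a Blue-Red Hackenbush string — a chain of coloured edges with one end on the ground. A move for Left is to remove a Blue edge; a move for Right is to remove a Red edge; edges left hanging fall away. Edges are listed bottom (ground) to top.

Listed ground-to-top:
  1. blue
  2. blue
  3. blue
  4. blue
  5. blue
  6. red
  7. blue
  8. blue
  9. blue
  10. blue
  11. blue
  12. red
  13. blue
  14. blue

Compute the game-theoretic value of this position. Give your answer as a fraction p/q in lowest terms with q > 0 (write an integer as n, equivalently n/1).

2551/512

Build g(s[:k]) for k = 1..14, string s = blue blue blue blue blue red blue blue blue blue blue red blue blue.
edge 1 of 14 (blue): { 0 | (no moves) } -> 1
edge 2 of 14 (blue): { 0,1 | (no moves) } -> 2
edge 3 of 14 (blue): { 0,1,2 | (no moves) } -> 3
edge 4 of 14 (blue): { 0,1,2,3 | (no moves) } -> 4
edge 5 of 14 (blue): { 0,1,2,3,4 | (no moves) } -> 5
edge 6 of 14 (red): { 0,1,2,3,4 | 5 } -> 9/2
edge 7 of 14 (blue): { 0,1,2,3,4,9/2 | 5 } -> 19/4
edge 8 of 14 (blue): { 0,1,2,3,4,9/2,19/4 | 5 } -> 39/8
edge 9 of 14 (blue): { 0,1,2,3,4,9/2,19/4,39/8 | 5 } -> 79/16
edge 10 of 14 (blue): { 0,1,2,3,4,9/2,19/4,39/8,79/16 | 5 } -> 159/32
edge 11 of 14 (blue): { 0,1,2,3,4,9/2,19/4,39/8,79/16,159/32 | 5 } -> 319/64
edge 12 of 14 (red): { 0,1,2,3,4,9/2,19/4,39/8,79/16,159/32 | 319/64,5 } -> 637/128
edge 13 of 14 (blue): { 0,1,2,3,4,9/2,19/4,39/8,79/16,159/32,637/128 | 319/64,5 } -> 1275/256
edge 14 of 14 (blue): { 0,1,2,3,4,9/2,19/4,39/8,79/16,159/32,637/128,1275/256 | 319/64,5 } -> 2551/512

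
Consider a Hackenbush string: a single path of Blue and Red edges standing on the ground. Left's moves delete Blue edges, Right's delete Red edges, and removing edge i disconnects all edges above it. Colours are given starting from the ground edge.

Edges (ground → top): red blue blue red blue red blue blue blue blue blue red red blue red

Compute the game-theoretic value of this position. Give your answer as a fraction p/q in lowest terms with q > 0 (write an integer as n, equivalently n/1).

Recurse on prefixes of the 15-edge string red blue blue red blue red blue blue blue blue blue red red blue red:
G(r) = { (no moves) | 0 } so -1
G(rb) = { -1 | 0 } so -1/2
G(rbb) = { -1, -1/2 | 0 } so -1/4
G(rbbr) = { -1, -1/2 | -1/4, 0 } so -3/8
G(rbbrb) = { -1, -1/2, -3/8 | -1/4, 0 } so -5/16
G(rbbrbr) = { -1, -1/2, -3/8 | -5/16, -1/4, 0 } so -11/32
G(rbbrbrb) = { -1, -1/2, -3/8, -11/32 | -5/16, -1/4, 0 } so -21/64
G(rbbrbrbb) = { -1, -1/2, -3/8, -11/32, -21/64 | -5/16, -1/4, 0 } so -41/128
G(rbbrbrbbb) = { -1, -1/2, -3/8, -11/32, -21/64, -41/128 | -5/16, -1/4, 0 } so -81/256
G(rbbrbrbbbb) = { -1, -1/2, -3/8, -11/32, -21/64, -41/128, -81/256 | -5/16, -1/4, 0 } so -161/512
G(rbbrbrbbbbb) = { -1, -1/2, -3/8, -11/32, -21/64, -41/128, -81/256, -161/512 | -5/16, -1/4, 0 } so -321/1024
G(rbbrbrbbbbbr) = { -1, -1/2, -3/8, -11/32, -21/64, -41/128, -81/256, -161/512 | -321/1024, -5/16, -1/4, 0 } so -643/2048
G(rbbrbrbbbbbrr) = { -1, -1/2, -3/8, -11/32, -21/64, -41/128, -81/256, -161/512 | -643/2048, -321/1024, -5/16, -1/4, 0 } so -1287/4096
G(rbbrbrbbbbbrrb) = { -1, -1/2, -3/8, -11/32, -21/64, -41/128, -81/256, -161/512, -1287/4096 | -643/2048, -321/1024, -5/16, -1/4, 0 } so -2573/8192
G(rbbrbrbbbbbrrbr) = { -1, -1/2, -3/8, -11/32, -21/64, -41/128, -81/256, -161/512, -1287/4096 | -2573/8192, -643/2048, -321/1024, -5/16, -1/4, 0 } so -5147/16384

-5147/16384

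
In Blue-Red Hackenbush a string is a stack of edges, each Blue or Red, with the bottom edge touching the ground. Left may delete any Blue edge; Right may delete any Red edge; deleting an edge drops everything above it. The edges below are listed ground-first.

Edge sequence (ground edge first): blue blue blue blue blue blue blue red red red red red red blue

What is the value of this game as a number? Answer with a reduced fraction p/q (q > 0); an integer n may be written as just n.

g(b) = { 0 |  } so 1
g(bb) = { 0; 1 |  } so 2
g(bbb) = { 0; 1; 2 |  } so 3
g(bbbb) = { 0; 1; 2; 3 |  } so 4
g(bbbbb) = { 0; 1; 2; 3; 4 |  } so 5
g(bbbbbb) = { 0; 1; 2; 3; 4; 5 |  } so 6
g(bbbbbbb) = { 0; 1; 2; 3; 4; 5; 6 |  } so 7
g(bbbbbbbr) = { 0; 1; 2; 3; 4; 5; 6 | 7 } so 13/2
g(bbbbbbbrr) = { 0; 1; 2; 3; 4; 5; 6 | 13/2; 7 } so 25/4
g(bbbbbbbrrr) = { 0; 1; 2; 3; 4; 5; 6 | 25/4; 13/2; 7 } so 49/8
g(bbbbbbbrrrr) = { 0; 1; 2; 3; 4; 5; 6 | 49/8; 25/4; 13/2; 7 } so 97/16
g(bbbbbbbrrrrr) = { 0; 1; 2; 3; 4; 5; 6 | 97/16; 49/8; 25/4; 13/2; 7 } so 193/32
g(bbbbbbbrrrrrr) = { 0; 1; 2; 3; 4; 5; 6 | 193/32; 97/16; 49/8; 25/4; 13/2; 7 } so 385/64
g(bbbbbbbrrrrrrb) = { 0; 1; 2; 3; 4; 5; 6; 385/64 | 193/32; 97/16; 49/8; 25/4; 13/2; 7 } so 771/128

771/128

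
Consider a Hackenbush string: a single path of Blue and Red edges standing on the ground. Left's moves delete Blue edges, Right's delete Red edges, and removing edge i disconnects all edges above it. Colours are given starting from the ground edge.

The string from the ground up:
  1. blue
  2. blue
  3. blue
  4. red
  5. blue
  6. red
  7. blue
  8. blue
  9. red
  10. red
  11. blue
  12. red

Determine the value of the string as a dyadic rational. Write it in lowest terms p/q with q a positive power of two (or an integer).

step 1: add blue to get b; options L={ 0 } R={ (no moves) } so 1
step 2: add blue to get bb; options L={ 0,1 } R={ (no moves) } so 2
step 3: add blue to get bbb; options L={ 0,1,2 } R={ (no moves) } so 3
step 4: add red to get bbbr; options L={ 0,1,2 } R={ 3 } so 5/2
step 5: add blue to get bbbrb; options L={ 0,1,2,5/2 } R={ 3 } so 11/4
step 6: add red to get bbbrbr; options L={ 0,1,2,5/2 } R={ 11/4,3 } so 21/8
step 7: add blue to get bbbrbrb; options L={ 0,1,2,5/2,21/8 } R={ 11/4,3 } so 43/16
step 8: add blue to get bbbrbrbb; options L={ 0,1,2,5/2,21/8,43/16 } R={ 11/4,3 } so 87/32
step 9: add red to get bbbrbrbbr; options L={ 0,1,2,5/2,21/8,43/16 } R={ 87/32,11/4,3 } so 173/64
step 10: add red to get bbbrbrbbrr; options L={ 0,1,2,5/2,21/8,43/16 } R={ 173/64,87/32,11/4,3 } so 345/128
step 11: add blue to get bbbrbrbbrrb; options L={ 0,1,2,5/2,21/8,43/16,345/128 } R={ 173/64,87/32,11/4,3 } so 691/256
step 12: add red to get bbbrbrbbrrbr; options L={ 0,1,2,5/2,21/8,43/16,345/128 } R={ 691/256,173/64,87/32,11/4,3 } so 1381/512

1381/512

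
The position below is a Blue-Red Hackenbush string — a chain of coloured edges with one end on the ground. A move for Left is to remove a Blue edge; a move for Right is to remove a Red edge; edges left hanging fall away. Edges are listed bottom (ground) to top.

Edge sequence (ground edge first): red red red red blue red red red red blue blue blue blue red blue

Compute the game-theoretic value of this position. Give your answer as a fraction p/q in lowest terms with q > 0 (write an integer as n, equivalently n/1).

1 of 15 · r · max L −∞ · min R 0 = -1
2 of 15 · rr · max L −∞ · min R -1 = -2
3 of 15 · rrr · max L −∞ · min R -2 = -3
4 of 15 · rrrr · max L −∞ · min R -3 = -4
5 of 15 · rrrrb · max L -4 · min R -3 = -7/2
6 of 15 · rrrrbr · max L -4 · min R -7/2 = -15/4
7 of 15 · rrrrbrr · max L -4 · min R -15/4 = -31/8
8 of 15 · rrrrbrrr · max L -4 · min R -31/8 = -63/16
9 of 15 · rrrrbrrrr · max L -4 · min R -63/16 = -127/32
10 of 15 · rrrrbrrrrb · max L -127/32 · min R -63/16 = -253/64
11 of 15 · rrrrbrrrrbb · max L -253/64 · min R -63/16 = -505/128
12 of 15 · rrrrbrrrrbbb · max L -505/128 · min R -63/16 = -1009/256
13 of 15 · rrrrbrrrrbbbb · max L -1009/256 · min R -63/16 = -2017/512
14 of 15 · rrrrbrrrrbbbbr · max L -1009/256 · min R -2017/512 = -4035/1024
15 of 15 · rrrrbrrrrbbbbrb · max L -4035/1024 · min R -2017/512 = -8069/2048

-8069/2048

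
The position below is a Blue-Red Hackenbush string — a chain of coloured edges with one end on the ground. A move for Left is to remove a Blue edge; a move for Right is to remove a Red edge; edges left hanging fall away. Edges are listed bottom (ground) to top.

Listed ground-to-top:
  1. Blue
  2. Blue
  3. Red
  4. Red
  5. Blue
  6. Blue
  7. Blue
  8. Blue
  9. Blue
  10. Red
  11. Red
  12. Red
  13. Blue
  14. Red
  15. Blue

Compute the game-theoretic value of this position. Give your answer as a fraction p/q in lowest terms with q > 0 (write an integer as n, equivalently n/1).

12171/8192

Build val(s[:k]) for k = 1..15, string s = Blue Blue Red Red Blue Blue Blue Blue Blue Red Red Red Blue Red Blue.
val_1 [B]  L=[0]  R=[·]  so 1
val_2 [BB]  L=[0,1]  R=[·]  so 2
val_3 [BBR]  L=[0,1]  R=[2]  so 3/2
val_4 [BBRR]  L=[0,1]  R=[3/2,2]  so 5/4
val_5 [BBRRB]  L=[0,1,5/4]  R=[3/2,2]  so 11/8
val_6 [BBRRBB]  L=[0,1,5/4,11/8]  R=[3/2,2]  so 23/16
val_7 [BBRRBBB]  L=[0,1,5/4,11/8,23/16]  R=[3/2,2]  so 47/32
val_8 [BBRRBBBB]  L=[0,1,5/4,11/8,23/16,47/32]  R=[3/2,2]  so 95/64
val_9 [BBRRBBBBB]  L=[0,1,5/4,11/8,23/16,47/32,95/64]  R=[3/2,2]  so 191/128
val_10 [BBRRBBBBBR]  L=[0,1,5/4,11/8,23/16,47/32,95/64]  R=[191/128,3/2,2]  so 381/256
val_11 [BBRRBBBBBRR]  L=[0,1,5/4,11/8,23/16,47/32,95/64]  R=[381/256,191/128,3/2,2]  so 761/512
val_12 [BBRRBBBBBRRR]  L=[0,1,5/4,11/8,23/16,47/32,95/64]  R=[761/512,381/256,191/128,3/2,2]  so 1521/1024
val_13 [BBRRBBBBBRRRB]  L=[0,1,5/4,11/8,23/16,47/32,95/64,1521/1024]  R=[761/512,381/256,191/128,3/2,2]  so 3043/2048
val_14 [BBRRBBBBBRRRBR]  L=[0,1,5/4,11/8,23/16,47/32,95/64,1521/1024]  R=[3043/2048,761/512,381/256,191/128,3/2,2]  so 6085/4096
val_15 [BBRRBBBBBRRRBRB]  L=[0,1,5/4,11/8,23/16,47/32,95/64,1521/1024,6085/4096]  R=[3043/2048,761/512,381/256,191/128,3/2,2]  so 12171/8192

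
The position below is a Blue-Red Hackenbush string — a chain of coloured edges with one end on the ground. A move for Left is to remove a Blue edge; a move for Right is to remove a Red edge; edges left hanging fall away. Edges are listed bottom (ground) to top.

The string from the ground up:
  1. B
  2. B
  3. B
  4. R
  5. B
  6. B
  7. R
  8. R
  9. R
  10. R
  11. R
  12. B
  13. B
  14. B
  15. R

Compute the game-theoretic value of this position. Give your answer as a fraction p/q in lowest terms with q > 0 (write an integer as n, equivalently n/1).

Prefix values for B B B R B B R R R R R B B B R via {L|R} + simplicity:
B: Left { 0 }, Right { — } = simplest 1
BB: Left { 0; 1 }, Right { — } = simplest 2
BBB: Left { 0; 1; 2 }, Right { — } = simplest 3
BBBR: Left { 0; 1; 2 }, Right { 3 } = simplest 5/2
BBBRB: Left { 0; 1; 2; 5/2 }, Right { 3 } = simplest 11/4
BBBRBB: Left { 0; 1; 2; 5/2; 11/4 }, Right { 3 } = simplest 23/8
BBBRBBR: Left { 0; 1; 2; 5/2; 11/4 }, Right { 23/8; 3 } = simplest 45/16
BBBRBBRR: Left { 0; 1; 2; 5/2; 11/4 }, Right { 45/16; 23/8; 3 } = simplest 89/32
BBBRBBRRR: Left { 0; 1; 2; 5/2; 11/4 }, Right { 89/32; 45/16; 23/8; 3 } = simplest 177/64
BBBRBBRRRR: Left { 0; 1; 2; 5/2; 11/4 }, Right { 177/64; 89/32; 45/16; 23/8; 3 } = simplest 353/128
BBBRBBRRRRR: Left { 0; 1; 2; 5/2; 11/4 }, Right { 353/128; 177/64; 89/32; 45/16; 23/8; 3 } = simplest 705/256
BBBRBBRRRRRB: Left { 0; 1; 2; 5/2; 11/4; 705/256 }, Right { 353/128; 177/64; 89/32; 45/16; 23/8; 3 } = simplest 1411/512
BBBRBBRRRRRBB: Left { 0; 1; 2; 5/2; 11/4; 705/256; 1411/512 }, Right { 353/128; 177/64; 89/32; 45/16; 23/8; 3 } = simplest 2823/1024
BBBRBBRRRRRBBB: Left { 0; 1; 2; 5/2; 11/4; 705/256; 1411/512; 2823/1024 }, Right { 353/128; 177/64; 89/32; 45/16; 23/8; 3 } = simplest 5647/2048
BBBRBBRRRRRBBBR: Left { 0; 1; 2; 5/2; 11/4; 705/256; 1411/512; 2823/1024 }, Right { 5647/2048; 353/128; 177/64; 89/32; 45/16; 23/8; 3 } = simplest 11293/4096

11293/4096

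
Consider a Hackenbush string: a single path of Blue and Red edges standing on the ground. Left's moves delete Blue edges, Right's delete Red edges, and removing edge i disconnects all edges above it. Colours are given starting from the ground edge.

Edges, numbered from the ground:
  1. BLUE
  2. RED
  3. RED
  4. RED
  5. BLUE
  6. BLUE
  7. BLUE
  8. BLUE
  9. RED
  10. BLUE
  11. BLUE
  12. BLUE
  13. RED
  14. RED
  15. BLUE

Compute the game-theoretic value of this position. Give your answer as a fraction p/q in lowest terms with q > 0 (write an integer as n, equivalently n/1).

3955/16384

Build v(s[:k]) for k = 1..15, string s = BLUE RED RED RED BLUE BLUE BLUE BLUE RED BLUE BLUE BLUE RED RED BLUE.
v(B) = { 0 | none } → 1
v(BR) = { 0 | 1 } → 1/2
v(BRR) = { 0 | 1/2,1 } → 1/4
v(BRRR) = { 0 | 1/4,1/2,1 } → 1/8
v(BRRRB) = { 0,1/8 | 1/4,1/2,1 } → 3/16
v(BRRRBB) = { 0,1/8,3/16 | 1/4,1/2,1 } → 7/32
v(BRRRBBB) = { 0,1/8,3/16,7/32 | 1/4,1/2,1 } → 15/64
v(BRRRBBBB) = { 0,1/8,3/16,7/32,15/64 | 1/4,1/2,1 } → 31/128
v(BRRRBBBBR) = { 0,1/8,3/16,7/32,15/64 | 31/128,1/4,1/2,1 } → 61/256
v(BRRRBBBBRB) = { 0,1/8,3/16,7/32,15/64,61/256 | 31/128,1/4,1/2,1 } → 123/512
v(BRRRBBBBRBB) = { 0,1/8,3/16,7/32,15/64,61/256,123/512 | 31/128,1/4,1/2,1 } → 247/1024
v(BRRRBBBBRBBB) = { 0,1/8,3/16,7/32,15/64,61/256,123/512,247/1024 | 31/128,1/4,1/2,1 } → 495/2048
v(BRRRBBBBRBBBR) = { 0,1/8,3/16,7/32,15/64,61/256,123/512,247/1024 | 495/2048,31/128,1/4,1/2,1 } → 989/4096
v(BRRRBBBBRBBBRR) = { 0,1/8,3/16,7/32,15/64,61/256,123/512,247/1024 | 989/4096,495/2048,31/128,1/4,1/2,1 } → 1977/8192
v(BRRRBBBBRBBBRRB) = { 0,1/8,3/16,7/32,15/64,61/256,123/512,247/1024,1977/8192 | 989/4096,495/2048,31/128,1/4,1/2,1 } → 3955/16384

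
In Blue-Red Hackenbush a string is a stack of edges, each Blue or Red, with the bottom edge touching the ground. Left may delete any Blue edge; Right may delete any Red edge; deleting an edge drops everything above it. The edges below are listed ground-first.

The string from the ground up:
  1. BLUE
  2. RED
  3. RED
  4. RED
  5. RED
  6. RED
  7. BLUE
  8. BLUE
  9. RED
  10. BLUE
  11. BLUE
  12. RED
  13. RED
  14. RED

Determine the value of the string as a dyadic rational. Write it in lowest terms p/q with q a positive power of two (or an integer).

1 of 14 · B · max L 0 · min R +∞ gives 1
2 of 14 · BR · max L 0 · min R 1 gives 1/2
3 of 14 · BRR · max L 0 · min R 1/2 gives 1/4
4 of 14 · BRRR · max L 0 · min R 1/4 gives 1/8
5 of 14 · BRRRR · max L 0 · min R 1/8 gives 1/16
6 of 14 · BRRRRR · max L 0 · min R 1/16 gives 1/32
7 of 14 · BRRRRRB · max L 1/32 · min R 1/16 gives 3/64
8 of 14 · BRRRRRBB · max L 3/64 · min R 1/16 gives 7/128
9 of 14 · BRRRRRBBR · max L 3/64 · min R 7/128 gives 13/256
10 of 14 · BRRRRRBBRB · max L 13/256 · min R 7/128 gives 27/512
11 of 14 · BRRRRRBBRBB · max L 27/512 · min R 7/128 gives 55/1024
12 of 14 · BRRRRRBBRBBR · max L 27/512 · min R 55/1024 gives 109/2048
13 of 14 · BRRRRRBBRBBRR · max L 27/512 · min R 109/2048 gives 217/4096
14 of 14 · BRRRRRBBRBBRRR · max L 27/512 · min R 217/4096 gives 433/8192

433/8192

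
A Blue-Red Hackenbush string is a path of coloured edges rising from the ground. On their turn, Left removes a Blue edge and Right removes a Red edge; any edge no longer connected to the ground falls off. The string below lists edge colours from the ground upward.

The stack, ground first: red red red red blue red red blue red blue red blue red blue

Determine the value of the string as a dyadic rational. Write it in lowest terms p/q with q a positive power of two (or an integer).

Prefix values for red red red red blue red red blue red blue red blue red blue via {L|R} + simplicity:
v_1 [r]  L=[·]  R=[0]  => -1
v_2 [rr]  L=[·]  R=[-1; 0]  => -2
v_3 [rrr]  L=[·]  R=[-2; -1; 0]  => -3
v_4 [rrrr]  L=[·]  R=[-3; -2; -1; 0]  => -4
v_5 [rrrrb]  L=[-4]  R=[-3; -2; -1; 0]  => -7/2
v_6 [rrrrbr]  L=[-4]  R=[-7/2; -3; -2; -1; 0]  => -15/4
v_7 [rrrrbrr]  L=[-4]  R=[-15/4; -7/2; -3; -2; -1; 0]  => -31/8
v_8 [rrrrbrrb]  L=[-4; -31/8]  R=[-15/4; -7/2; -3; -2; -1; 0]  => -61/16
v_9 [rrrrbrrbr]  L=[-4; -31/8]  R=[-61/16; -15/4; -7/2; -3; -2; -1; 0]  => -123/32
v_10 [rrrrbrrbrb]  L=[-4; -31/8; -123/32]  R=[-61/16; -15/4; -7/2; -3; -2; -1; 0]  => -245/64
v_11 [rrrrbrrbrbr]  L=[-4; -31/8; -123/32]  R=[-245/64; -61/16; -15/4; -7/2; -3; -2; -1; 0]  => -491/128
v_12 [rrrrbrrbrbrb]  L=[-4; -31/8; -123/32; -491/128]  R=[-245/64; -61/16; -15/4; -7/2; -3; -2; -1; 0]  => -981/256
v_13 [rrrrbrrbrbrbr]  L=[-4; -31/8; -123/32; -491/128]  R=[-981/256; -245/64; -61/16; -15/4; -7/2; -3; -2; -1; 0]  => -1963/512
v_14 [rrrrbrrbrbrbrb]  L=[-4; -31/8; -123/32; -491/128; -1963/512]  R=[-981/256; -245/64; -61/16; -15/4; -7/2; -3; -2; -1; 0]  => -3925/1024

-3925/1024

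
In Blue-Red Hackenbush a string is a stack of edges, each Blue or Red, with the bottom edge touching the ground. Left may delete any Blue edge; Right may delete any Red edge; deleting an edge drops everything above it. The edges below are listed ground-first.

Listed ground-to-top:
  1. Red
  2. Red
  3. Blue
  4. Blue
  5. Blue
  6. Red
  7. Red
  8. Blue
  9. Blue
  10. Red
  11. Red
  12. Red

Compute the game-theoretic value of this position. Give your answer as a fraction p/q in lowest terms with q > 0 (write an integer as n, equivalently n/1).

-1231/1024

Recurse on prefixes of the 12-edge string Red Red Blue Blue Blue Red Red Blue Blue Red Red Red:
1 of 12 · R · max L −∞ · min R 0 = -1
2 of 12 · RR · max L −∞ · min R -1 = -2
3 of 12 · RRB · max L -2 · min R -1 = -3/2
4 of 12 · RRBB · max L -3/2 · min R -1 = -5/4
5 of 12 · RRBBB · max L -5/4 · min R -1 = -9/8
6 of 12 · RRBBBR · max L -5/4 · min R -9/8 = -19/16
7 of 12 · RRBBBRR · max L -5/4 · min R -19/16 = -39/32
8 of 12 · RRBBBRRB · max L -39/32 · min R -19/16 = -77/64
9 of 12 · RRBBBRRBB · max L -77/64 · min R -19/16 = -153/128
10 of 12 · RRBBBRRBBR · max L -77/64 · min R -153/128 = -307/256
11 of 12 · RRBBBRRBBRR · max L -77/64 · min R -307/256 = -615/512
12 of 12 · RRBBBRRBBRRR · max L -77/64 · min R -615/512 = -1231/1024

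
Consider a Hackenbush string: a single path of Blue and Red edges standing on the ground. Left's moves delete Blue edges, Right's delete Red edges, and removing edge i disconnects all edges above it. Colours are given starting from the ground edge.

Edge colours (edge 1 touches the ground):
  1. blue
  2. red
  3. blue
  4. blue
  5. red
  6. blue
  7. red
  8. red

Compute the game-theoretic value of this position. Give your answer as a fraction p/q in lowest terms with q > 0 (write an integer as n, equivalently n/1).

Build val(s[:k]) for k = 1..8, string s = blue red blue blue red blue red red.
val_1 [b]  L=[0]  R=[—]  so 1
val_2 [br]  L=[0]  R=[1]  so 1/2
val_3 [brb]  L=[0 1/2]  R=[1]  so 3/4
val_4 [brbb]  L=[0 1/2 3/4]  R=[1]  so 7/8
val_5 [brbbr]  L=[0 1/2 3/4]  R=[7/8 1]  so 13/16
val_6 [brbbrb]  L=[0 1/2 3/4 13/16]  R=[7/8 1]  so 27/32
val_7 [brbbrbr]  L=[0 1/2 3/4 13/16]  R=[27/32 7/8 1]  so 53/64
val_8 [brbbrbrr]  L=[0 1/2 3/4 13/16]  R=[53/64 27/32 7/8 1]  so 105/128

105/128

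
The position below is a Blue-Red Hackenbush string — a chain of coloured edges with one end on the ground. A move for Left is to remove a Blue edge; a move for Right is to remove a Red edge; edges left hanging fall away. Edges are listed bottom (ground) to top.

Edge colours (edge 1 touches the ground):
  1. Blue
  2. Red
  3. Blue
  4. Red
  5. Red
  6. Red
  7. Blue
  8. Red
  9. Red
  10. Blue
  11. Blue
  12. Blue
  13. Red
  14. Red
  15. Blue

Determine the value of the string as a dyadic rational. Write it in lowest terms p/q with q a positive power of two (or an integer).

8819/16384

Build G(s[:k]) for k = 1..15, string s = Blue Red Blue Red Red Red Blue Red Red Blue Blue Blue Red Red Blue.
step 1: add Blue to get B; options L={ 0 } R={ · } → 1
step 2: add Red to get BR; options L={ 0 } R={ 1 } → 1/2
step 3: add Blue to get BRB; options L={ 0; 1/2 } R={ 1 } → 3/4
step 4: add Red to get BRBR; options L={ 0; 1/2 } R={ 3/4; 1 } → 5/8
step 5: add Red to get BRBRR; options L={ 0; 1/2 } R={ 5/8; 3/4; 1 } → 9/16
step 6: add Red to get BRBRRR; options L={ 0; 1/2 } R={ 9/16; 5/8; 3/4; 1 } → 17/32
step 7: add Blue to get BRBRRRB; options L={ 0; 1/2; 17/32 } R={ 9/16; 5/8; 3/4; 1 } → 35/64
step 8: add Red to get BRBRRRBR; options L={ 0; 1/2; 17/32 } R={ 35/64; 9/16; 5/8; 3/4; 1 } → 69/128
step 9: add Red to get BRBRRRBRR; options L={ 0; 1/2; 17/32 } R={ 69/128; 35/64; 9/16; 5/8; 3/4; 1 } → 137/256
step 10: add Blue to get BRBRRRBRRB; options L={ 0; 1/2; 17/32; 137/256 } R={ 69/128; 35/64; 9/16; 5/8; 3/4; 1 } → 275/512
step 11: add Blue to get BRBRRRBRRBB; options L={ 0; 1/2; 17/32; 137/256; 275/512 } R={ 69/128; 35/64; 9/16; 5/8; 3/4; 1 } → 551/1024
step 12: add Blue to get BRBRRRBRRBBB; options L={ 0; 1/2; 17/32; 137/256; 275/512; 551/1024 } R={ 69/128; 35/64; 9/16; 5/8; 3/4; 1 } → 1103/2048
step 13: add Red to get BRBRRRBRRBBBR; options L={ 0; 1/2; 17/32; 137/256; 275/512; 551/1024 } R={ 1103/2048; 69/128; 35/64; 9/16; 5/8; 3/4; 1 } → 2205/4096
step 14: add Red to get BRBRRRBRRBBBRR; options L={ 0; 1/2; 17/32; 137/256; 275/512; 551/1024 } R={ 2205/4096; 1103/2048; 69/128; 35/64; 9/16; 5/8; 3/4; 1 } → 4409/8192
step 15: add Blue to get BRBRRRBRRBBBRRB; options L={ 0; 1/2; 17/32; 137/256; 275/512; 551/1024; 4409/8192 } R={ 2205/4096; 1103/2048; 69/128; 35/64; 9/16; 5/8; 3/4; 1 } → 8819/16384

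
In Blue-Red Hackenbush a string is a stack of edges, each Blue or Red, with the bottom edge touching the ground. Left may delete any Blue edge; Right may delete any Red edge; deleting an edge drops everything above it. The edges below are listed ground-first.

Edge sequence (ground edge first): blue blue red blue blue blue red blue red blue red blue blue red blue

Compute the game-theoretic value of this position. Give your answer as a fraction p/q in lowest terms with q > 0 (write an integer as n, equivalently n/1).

Prefix values for blue blue red blue blue blue red blue red blue red blue blue red blue via {L|R} + simplicity:
val_1 [b]  L=[0]  R=[·]  ⇒ 1
val_2 [bb]  L=[0; 1]  R=[·]  ⇒ 2
val_3 [bbr]  L=[0; 1]  R=[2]  ⇒ 3/2
val_4 [bbrb]  L=[0; 1; 3/2]  R=[2]  ⇒ 7/4
val_5 [bbrbb]  L=[0; 1; 3/2; 7/4]  R=[2]  ⇒ 15/8
val_6 [bbrbbb]  L=[0; 1; 3/2; 7/4; 15/8]  R=[2]  ⇒ 31/16
val_7 [bbrbbbr]  L=[0; 1; 3/2; 7/4; 15/8]  R=[31/16; 2]  ⇒ 61/32
val_8 [bbrbbbrb]  L=[0; 1; 3/2; 7/4; 15/8; 61/32]  R=[31/16; 2]  ⇒ 123/64
val_9 [bbrbbbrbr]  L=[0; 1; 3/2; 7/4; 15/8; 61/32]  R=[123/64; 31/16; 2]  ⇒ 245/128
val_10 [bbrbbbrbrb]  L=[0; 1; 3/2; 7/4; 15/8; 61/32; 245/128]  R=[123/64; 31/16; 2]  ⇒ 491/256
val_11 [bbrbbbrbrbr]  L=[0; 1; 3/2; 7/4; 15/8; 61/32; 245/128]  R=[491/256; 123/64; 31/16; 2]  ⇒ 981/512
val_12 [bbrbbbrbrbrb]  L=[0; 1; 3/2; 7/4; 15/8; 61/32; 245/128; 981/512]  R=[491/256; 123/64; 31/16; 2]  ⇒ 1963/1024
val_13 [bbrbbbrbrbrbb]  L=[0; 1; 3/2; 7/4; 15/8; 61/32; 245/128; 981/512; 1963/1024]  R=[491/256; 123/64; 31/16; 2]  ⇒ 3927/2048
val_14 [bbrbbbrbrbrbbr]  L=[0; 1; 3/2; 7/4; 15/8; 61/32; 245/128; 981/512; 1963/1024]  R=[3927/2048; 491/256; 123/64; 31/16; 2]  ⇒ 7853/4096
val_15 [bbrbbbrbrbrbbrb]  L=[0; 1; 3/2; 7/4; 15/8; 61/32; 245/128; 981/512; 1963/1024; 7853/4096]  R=[3927/2048; 491/256; 123/64; 31/16; 2]  ⇒ 15707/8192

15707/8192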